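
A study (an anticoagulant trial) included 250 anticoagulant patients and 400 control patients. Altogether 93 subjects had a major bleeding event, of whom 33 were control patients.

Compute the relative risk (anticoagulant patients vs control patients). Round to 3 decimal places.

RR: 2.909

anticoagulant patients with the outcome: 93 − 33 = 60
anticoagulant patients without the outcome: 250 − 60 = 190
control patients without the outcome: 400 − 33 = 367
risk, anticoagulant patients = 60/250 = 0.2400
risk, control patients = 33/400 = 0.0825
RR = 0.2400 / 0.0825 = 2.909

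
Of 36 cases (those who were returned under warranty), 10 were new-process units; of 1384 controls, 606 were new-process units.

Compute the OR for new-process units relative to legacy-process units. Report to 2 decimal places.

OR = (10 × 778) / (606 × 26) = 7780/15756 ≈ 0.49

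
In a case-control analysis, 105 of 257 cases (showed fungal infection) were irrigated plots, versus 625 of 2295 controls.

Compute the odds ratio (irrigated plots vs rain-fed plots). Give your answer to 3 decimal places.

OR = (105 × 1670) / (625 × 152) = 175350/95000 ≈ 1.846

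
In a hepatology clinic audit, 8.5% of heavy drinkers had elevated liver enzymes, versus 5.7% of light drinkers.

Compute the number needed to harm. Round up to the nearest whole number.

absolute risk difference = 0.028000
1 / 0.028000 = 35.714 → round up → 36

36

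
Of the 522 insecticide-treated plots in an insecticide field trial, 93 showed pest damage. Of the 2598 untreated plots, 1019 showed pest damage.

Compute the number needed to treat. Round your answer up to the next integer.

5

risk, insecticide-treated plots = 93/522 = 0.178161
risk, untreated plots = 1019/2598 = 0.392225
absolute risk difference = 0.214064
1 / 0.214064 = 4.672 → round up → 5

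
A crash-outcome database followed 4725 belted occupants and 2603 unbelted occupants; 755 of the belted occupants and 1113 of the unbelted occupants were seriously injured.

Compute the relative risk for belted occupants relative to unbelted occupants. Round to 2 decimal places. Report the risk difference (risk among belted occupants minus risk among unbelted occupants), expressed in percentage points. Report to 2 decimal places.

RR = 0.37; RD = -26.78

risk, belted occupants = 755/4725 = 0.1598
risk, unbelted occupants = 1113/2603 = 0.4276
RR = 0.1598 / 0.4276 = 0.37
risk difference = 0.1598 − 0.4276 = -0.2678 → -26.78 percentage points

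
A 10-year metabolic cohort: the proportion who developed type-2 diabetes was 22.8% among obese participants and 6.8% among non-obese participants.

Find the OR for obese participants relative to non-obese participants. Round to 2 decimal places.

OR ≈ 4.05

odds, obese participants = 0.2280/0.7720 = 0.2953
odds, non-obese participants = 0.0680/0.9320 = 0.0730
OR = 0.2953 / 0.0730 = 4.05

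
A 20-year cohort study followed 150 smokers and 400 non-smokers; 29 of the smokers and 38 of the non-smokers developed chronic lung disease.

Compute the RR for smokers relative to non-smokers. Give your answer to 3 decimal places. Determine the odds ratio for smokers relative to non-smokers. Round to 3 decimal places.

risk, smokers = 29/150 = 0.1933
risk, non-smokers = 38/400 = 0.0950
RR = 0.1933 / 0.0950 = 2.035
odds, smokers = 29/121 = 0.2397
odds, non-smokers = 38/362 = 0.1050
OR = 0.2397 / 0.1050 = 2.283

RR = 2.035; OR = 2.283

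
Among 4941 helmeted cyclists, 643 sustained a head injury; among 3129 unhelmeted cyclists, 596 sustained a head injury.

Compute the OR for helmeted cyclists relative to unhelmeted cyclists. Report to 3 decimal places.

OR = (643 × 2533) / (4298 × 596) = 1628719/2561608 ≈ 0.636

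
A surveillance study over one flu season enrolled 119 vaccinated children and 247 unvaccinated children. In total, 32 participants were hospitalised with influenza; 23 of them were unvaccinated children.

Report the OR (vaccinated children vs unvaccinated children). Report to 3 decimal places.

vaccinated children with the outcome: 32 − 23 = 9
vaccinated children without the outcome: 119 − 9 = 110
unvaccinated children without the outcome: 247 − 23 = 224
OR = (9 × 224) / (110 × 23) = 2016/2530 ≈ 0.797

0.797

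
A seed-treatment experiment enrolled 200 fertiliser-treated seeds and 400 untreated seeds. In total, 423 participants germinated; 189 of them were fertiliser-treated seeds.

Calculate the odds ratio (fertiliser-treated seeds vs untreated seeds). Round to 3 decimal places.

fertiliser-treated seeds without the outcome: 200 − 189 = 11
untreated seeds with the outcome: 423 − 189 = 234
untreated seeds without the outcome: 400 − 234 = 166
odds, fertiliser-treated seeds = 189/11 = 17.1818
odds, untreated seeds = 234/166 = 1.4096
OR = 17.1818 / 1.4096 = 12.189

OR ≈ 12.189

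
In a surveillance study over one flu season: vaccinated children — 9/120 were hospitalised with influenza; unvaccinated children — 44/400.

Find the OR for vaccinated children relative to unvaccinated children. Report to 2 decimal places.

OR = (9 × 356) / (111 × 44) = 3204/4884 ≈ 0.66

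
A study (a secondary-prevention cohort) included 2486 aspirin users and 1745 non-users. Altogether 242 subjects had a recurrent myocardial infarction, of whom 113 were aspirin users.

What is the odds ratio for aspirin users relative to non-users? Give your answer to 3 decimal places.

OR ≈ 0.597

aspirin users without the outcome: 2486 − 113 = 2373
non-users with the outcome: 242 − 113 = 129
non-users without the outcome: 1745 − 129 = 1616
OR = (113 × 1616) / (2373 × 129) = 182608/306117 ≈ 0.597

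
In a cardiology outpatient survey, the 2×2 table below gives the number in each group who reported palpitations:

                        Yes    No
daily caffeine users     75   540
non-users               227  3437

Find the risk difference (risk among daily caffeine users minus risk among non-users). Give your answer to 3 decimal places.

RD = 0.060

risk, daily caffeine users = 75/615 = 0.1220
risk, non-users = 227/3664 = 0.0620
risk difference = 0.1220 − 0.0620 = 0.060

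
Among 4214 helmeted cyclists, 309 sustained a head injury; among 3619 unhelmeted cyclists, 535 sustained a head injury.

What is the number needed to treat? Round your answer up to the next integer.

risk, helmeted cyclists = 309/4214 = 0.073327
risk, unhelmeted cyclists = 535/3619 = 0.147831
absolute risk difference = 0.074504
1 / 0.074504 = 13.422 → round up → 14

NNT ≈ 14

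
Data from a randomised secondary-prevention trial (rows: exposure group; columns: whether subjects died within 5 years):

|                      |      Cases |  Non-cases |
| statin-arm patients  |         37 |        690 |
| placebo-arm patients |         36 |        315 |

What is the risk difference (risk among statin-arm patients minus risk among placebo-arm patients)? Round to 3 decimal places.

RD ≈ -0.052

risk, statin-arm patients = 37/727 = 0.0509
risk, placebo-arm patients = 36/351 = 0.1026
risk difference = 0.0509 − 0.1026 = -0.052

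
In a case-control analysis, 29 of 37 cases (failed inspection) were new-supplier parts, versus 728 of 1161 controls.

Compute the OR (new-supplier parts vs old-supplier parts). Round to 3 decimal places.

OR = (29 × 433) / (728 × 8) = 12557/5824 ≈ 2.156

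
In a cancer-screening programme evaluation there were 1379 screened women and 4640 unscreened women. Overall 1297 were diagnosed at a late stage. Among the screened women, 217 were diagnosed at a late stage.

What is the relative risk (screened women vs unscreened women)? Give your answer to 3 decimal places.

screened women without the outcome: 1379 − 217 = 1162
unscreened women with the outcome: 1297 − 217 = 1080
unscreened women without the outcome: 4640 − 1080 = 3560
risk, screened women = 217/1379 = 0.1574
risk, unscreened women = 1080/4640 = 0.2328
RR = 0.1574 / 0.2328 = 0.676

0.676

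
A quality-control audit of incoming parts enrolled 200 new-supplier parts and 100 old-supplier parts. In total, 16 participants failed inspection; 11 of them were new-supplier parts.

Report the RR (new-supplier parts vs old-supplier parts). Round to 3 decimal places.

RR ≈ 1.100

new-supplier parts without the outcome: 200 − 11 = 189
old-supplier parts with the outcome: 16 − 11 = 5
old-supplier parts without the outcome: 100 − 5 = 95
risk, new-supplier parts = 11/200 = 0.0550
risk, old-supplier parts = 5/100 = 0.0500
RR = 0.0550 / 0.0500 = 1.100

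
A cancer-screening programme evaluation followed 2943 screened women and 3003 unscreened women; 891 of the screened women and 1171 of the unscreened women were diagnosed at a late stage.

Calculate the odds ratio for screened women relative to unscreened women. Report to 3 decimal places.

0.679

odds, screened women = 891/2052 = 0.4342
odds, unscreened women = 1171/1832 = 0.6392
OR = 0.4342 / 0.6392 = 0.679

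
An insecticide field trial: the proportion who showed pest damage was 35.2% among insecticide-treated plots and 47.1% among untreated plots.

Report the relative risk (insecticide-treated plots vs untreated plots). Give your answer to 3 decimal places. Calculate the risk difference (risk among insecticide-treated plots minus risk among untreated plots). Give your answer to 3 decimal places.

RR = 0.747; RD = -0.119

RR = 0.3520 / 0.4710 = 0.747
risk difference = 0.3520 − 0.4710 = -0.119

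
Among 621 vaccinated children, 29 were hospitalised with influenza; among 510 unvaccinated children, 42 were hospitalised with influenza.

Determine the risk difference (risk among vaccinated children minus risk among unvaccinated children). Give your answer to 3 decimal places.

RD: -0.036

risk, vaccinated children = 29/621 = 0.04670
risk, unvaccinated children = 42/510 = 0.08235
risk difference = 0.04670 − 0.08235 = -0.036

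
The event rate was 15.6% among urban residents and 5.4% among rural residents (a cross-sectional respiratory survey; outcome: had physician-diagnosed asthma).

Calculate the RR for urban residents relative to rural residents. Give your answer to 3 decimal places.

RR = 0.1560 / 0.0540 = 2.889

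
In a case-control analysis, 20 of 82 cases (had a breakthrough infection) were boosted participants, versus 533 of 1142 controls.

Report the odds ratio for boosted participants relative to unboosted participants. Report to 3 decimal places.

OR ≈ 0.369

odds, boosted participants = 20/533 = 0.03752
odds, unboosted participants = 62/609 = 0.10181
OR = 0.03752 / 0.10181 = 0.369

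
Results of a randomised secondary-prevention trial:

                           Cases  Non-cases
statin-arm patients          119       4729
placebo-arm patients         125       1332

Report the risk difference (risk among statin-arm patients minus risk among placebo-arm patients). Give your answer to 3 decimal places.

risk, statin-arm patients = 119/4848 = 0.02455
risk, placebo-arm patients = 125/1457 = 0.08579
risk difference = 0.02455 − 0.08579 = -0.061

RD ≈ -0.061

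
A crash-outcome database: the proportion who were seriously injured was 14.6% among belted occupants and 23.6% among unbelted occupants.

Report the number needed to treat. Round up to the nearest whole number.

NNT ≈ 12

absolute risk difference = 0.090000
1 / 0.090000 = 11.111 → round up → 12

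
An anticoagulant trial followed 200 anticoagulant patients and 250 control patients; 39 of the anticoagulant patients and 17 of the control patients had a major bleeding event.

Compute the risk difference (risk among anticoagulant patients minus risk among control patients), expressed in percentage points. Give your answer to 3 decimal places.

RD = 12.700

risk, anticoagulant patients = 39/200 = 0.1950
risk, control patients = 17/250 = 0.0680
risk difference = 0.1950 − 0.0680 = 0.1270 → 12.700 percentage points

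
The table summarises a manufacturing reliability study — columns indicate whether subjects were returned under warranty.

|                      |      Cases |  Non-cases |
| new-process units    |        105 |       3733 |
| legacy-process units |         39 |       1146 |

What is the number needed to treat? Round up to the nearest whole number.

risk, new-process units = 105/3838 = 0.027358
risk, legacy-process units = 39/1185 = 0.032911
absolute risk difference = 0.005553
1 / 0.005553 = 180.083 → round up → 181

181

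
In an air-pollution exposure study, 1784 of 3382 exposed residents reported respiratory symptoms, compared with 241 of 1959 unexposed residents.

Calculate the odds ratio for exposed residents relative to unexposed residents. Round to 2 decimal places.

OR = (1784 × 1718) / (1598 × 241) = 3064912/385118 ≈ 7.96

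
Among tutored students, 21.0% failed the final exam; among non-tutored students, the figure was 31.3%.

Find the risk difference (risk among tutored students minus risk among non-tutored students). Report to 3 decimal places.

risk difference = 0.2100 − 0.3130 = -0.103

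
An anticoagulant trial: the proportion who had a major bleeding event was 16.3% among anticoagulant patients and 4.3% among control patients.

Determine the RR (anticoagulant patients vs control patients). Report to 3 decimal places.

RR = 0.16300 / 0.04300 = 3.791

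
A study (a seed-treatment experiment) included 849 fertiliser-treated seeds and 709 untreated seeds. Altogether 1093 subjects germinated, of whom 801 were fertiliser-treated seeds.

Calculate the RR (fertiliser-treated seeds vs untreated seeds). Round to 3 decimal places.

2.291

fertiliser-treated seeds without the outcome: 849 − 801 = 48
untreated seeds with the outcome: 1093 − 801 = 292
untreated seeds without the outcome: 709 − 292 = 417
risk, fertiliser-treated seeds = 801/849 = 0.9435
risk, untreated seeds = 292/709 = 0.4118
RR = 0.9435 / 0.4118 = 2.291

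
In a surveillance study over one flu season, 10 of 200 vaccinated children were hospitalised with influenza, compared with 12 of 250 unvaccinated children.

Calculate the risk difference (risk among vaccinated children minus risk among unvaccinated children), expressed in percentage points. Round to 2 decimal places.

RD: 0.20

risk, vaccinated children = 10/200 = 0.05000
risk, unvaccinated children = 12/250 = 0.04800
risk difference = 0.05000 − 0.04800 = 0.00200 → 0.20 percentage points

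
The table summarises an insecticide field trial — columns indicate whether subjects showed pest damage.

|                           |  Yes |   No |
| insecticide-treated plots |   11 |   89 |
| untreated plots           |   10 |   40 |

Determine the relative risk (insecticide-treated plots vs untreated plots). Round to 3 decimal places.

risk, insecticide-treated plots = 11/100 = 0.1100
risk, untreated plots = 10/50 = 0.2000
RR = 0.1100 / 0.2000 = 0.550

RR ≈ 0.550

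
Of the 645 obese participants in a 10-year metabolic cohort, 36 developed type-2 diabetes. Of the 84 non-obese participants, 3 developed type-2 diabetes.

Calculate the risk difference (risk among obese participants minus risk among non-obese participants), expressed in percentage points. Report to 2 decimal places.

risk, obese participants = 36/645 = 0.05581
risk, non-obese participants = 3/84 = 0.03571
risk difference = 0.05581 − 0.03571 = 0.02010 → 2.01 percentage points

2.01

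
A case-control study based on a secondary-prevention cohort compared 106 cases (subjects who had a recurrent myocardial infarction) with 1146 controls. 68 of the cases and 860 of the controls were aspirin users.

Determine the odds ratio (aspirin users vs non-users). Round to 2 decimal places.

OR = (68 × 286) / (860 × 38) = 19448/32680 ≈ 0.60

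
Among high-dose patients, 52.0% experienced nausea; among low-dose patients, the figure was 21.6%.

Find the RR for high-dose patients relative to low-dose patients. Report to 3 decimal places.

RR = 0.5200 / 0.2160 = 2.407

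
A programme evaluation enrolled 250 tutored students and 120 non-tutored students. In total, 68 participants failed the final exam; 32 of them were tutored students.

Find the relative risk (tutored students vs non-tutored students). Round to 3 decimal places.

0.427

tutored students without the outcome: 250 − 32 = 218
non-tutored students with the outcome: 68 − 32 = 36
non-tutored students without the outcome: 120 − 36 = 84
risk, tutored students = 32/250 = 0.1280
risk, non-tutored students = 36/120 = 0.3000
RR = 0.1280 / 0.3000 = 0.427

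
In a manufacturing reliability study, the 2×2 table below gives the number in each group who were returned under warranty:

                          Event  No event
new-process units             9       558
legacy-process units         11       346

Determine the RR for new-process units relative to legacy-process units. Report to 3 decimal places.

RR: 0.515

risk, new-process units = 9/567 = 0.01587
risk, legacy-process units = 11/357 = 0.03081
RR = 0.01587 / 0.03081 = 0.515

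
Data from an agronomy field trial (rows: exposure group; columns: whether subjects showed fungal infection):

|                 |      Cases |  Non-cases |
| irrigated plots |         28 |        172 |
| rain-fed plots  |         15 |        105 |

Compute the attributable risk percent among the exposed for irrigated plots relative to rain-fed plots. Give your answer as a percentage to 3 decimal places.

AR%: 10.714%

risk, irrigated plots = 28/200 = 0.1400
risk, rain-fed plots = 15/120 = 0.1250
AR% = (0.1400 − 0.1250) / 0.1400 = 0.1071 → 10.714%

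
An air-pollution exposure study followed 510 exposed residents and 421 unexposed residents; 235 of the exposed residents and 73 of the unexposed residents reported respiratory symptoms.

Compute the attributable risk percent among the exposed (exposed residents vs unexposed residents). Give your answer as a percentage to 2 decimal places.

AR% ≈ 62.37%

risk, exposed residents = 235/510 = 0.4608
risk, unexposed residents = 73/421 = 0.1734
AR% = (0.4608 − 0.1734) / 0.4608 = 0.6237 → 62.37%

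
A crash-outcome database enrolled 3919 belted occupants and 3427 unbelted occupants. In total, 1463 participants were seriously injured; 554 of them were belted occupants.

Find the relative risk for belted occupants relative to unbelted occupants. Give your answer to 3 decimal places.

RR = 0.533

belted occupants without the outcome: 3919 − 554 = 3365
unbelted occupants with the outcome: 1463 − 554 = 909
unbelted occupants without the outcome: 3427 − 909 = 2518
risk, belted occupants = 554/3919 = 0.1414
risk, unbelted occupants = 909/3427 = 0.2652
RR = 0.1414 / 0.2652 = 0.533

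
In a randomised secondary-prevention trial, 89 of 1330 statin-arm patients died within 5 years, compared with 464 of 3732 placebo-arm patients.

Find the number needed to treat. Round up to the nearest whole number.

18

risk, statin-arm patients = 89/1330 = 0.066917
risk, placebo-arm patients = 464/3732 = 0.124330
absolute risk difference = 0.057413
1 / 0.057413 = 17.418 → round up → 18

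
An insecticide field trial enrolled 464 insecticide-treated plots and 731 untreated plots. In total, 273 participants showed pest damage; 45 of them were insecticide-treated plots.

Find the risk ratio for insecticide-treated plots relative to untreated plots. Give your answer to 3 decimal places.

insecticide-treated plots without the outcome: 464 − 45 = 419
untreated plots with the outcome: 273 − 45 = 228
untreated plots without the outcome: 731 − 228 = 503
risk, insecticide-treated plots = 45/464 = 0.0970
risk, untreated plots = 228/731 = 0.3119
RR = 0.0970 / 0.3119 = 0.311

0.311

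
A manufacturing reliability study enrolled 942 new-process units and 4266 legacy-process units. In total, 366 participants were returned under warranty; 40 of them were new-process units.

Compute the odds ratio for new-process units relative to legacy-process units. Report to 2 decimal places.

OR ≈ 0.54

new-process units without the outcome: 942 − 40 = 902
legacy-process units with the outcome: 366 − 40 = 326
legacy-process units without the outcome: 4266 − 326 = 3940
OR = (40 × 3940) / (902 × 326) = 157600/294052 ≈ 0.54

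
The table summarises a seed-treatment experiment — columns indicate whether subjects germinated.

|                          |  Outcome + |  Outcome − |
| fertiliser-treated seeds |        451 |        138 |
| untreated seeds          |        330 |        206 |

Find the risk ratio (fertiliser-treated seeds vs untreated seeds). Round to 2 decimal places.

risk, fertiliser-treated seeds = 451/589 = 0.7657
risk, untreated seeds = 330/536 = 0.6157
RR = 0.7657 / 0.6157 = 1.24

RR = 1.24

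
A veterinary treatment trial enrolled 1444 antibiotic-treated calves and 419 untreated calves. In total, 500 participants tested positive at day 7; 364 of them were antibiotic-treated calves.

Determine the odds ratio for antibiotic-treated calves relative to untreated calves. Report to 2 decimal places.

antibiotic-treated calves without the outcome: 1444 − 364 = 1080
untreated calves with the outcome: 500 − 364 = 136
untreated calves without the outcome: 419 − 136 = 283
OR = (364 × 283) / (1080 × 136) = 103012/146880 ≈ 0.70

0.70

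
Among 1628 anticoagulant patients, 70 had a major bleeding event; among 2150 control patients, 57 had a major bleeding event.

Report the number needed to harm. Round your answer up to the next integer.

risk, anticoagulant patients = 70/1628 = 0.042998
risk, control patients = 57/2150 = 0.026512
absolute risk difference = 0.016486
1 / 0.016486 = 60.658 → round up → 61

NNH: 61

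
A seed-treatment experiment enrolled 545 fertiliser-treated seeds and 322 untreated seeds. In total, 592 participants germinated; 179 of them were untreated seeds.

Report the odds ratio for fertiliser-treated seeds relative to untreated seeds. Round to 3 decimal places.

OR: 2.500

fertiliser-treated seeds with the outcome: 592 − 179 = 413
fertiliser-treated seeds without the outcome: 545 − 413 = 132
untreated seeds without the outcome: 322 − 179 = 143
odds, fertiliser-treated seeds = 413/132 = 3.1288
odds, untreated seeds = 179/143 = 1.2517
OR = 3.1288 / 1.2517 = 2.500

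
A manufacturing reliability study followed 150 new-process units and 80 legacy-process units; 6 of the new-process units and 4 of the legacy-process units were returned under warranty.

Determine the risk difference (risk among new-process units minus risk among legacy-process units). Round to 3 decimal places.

risk, new-process units = 6/150 = 0.04000
risk, legacy-process units = 4/80 = 0.05000
risk difference = 0.04000 − 0.05000 = -0.010

-0.010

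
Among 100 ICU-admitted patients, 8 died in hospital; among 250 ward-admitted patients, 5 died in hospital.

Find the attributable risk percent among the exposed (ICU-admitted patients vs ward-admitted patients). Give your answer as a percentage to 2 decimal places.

75.00%

risk, ICU-admitted patients = 8/100 = 0.08000
risk, ward-admitted patients = 5/250 = 0.02000
AR% = (0.08000 − 0.02000) / 0.08000 = 0.7500 → 75.00%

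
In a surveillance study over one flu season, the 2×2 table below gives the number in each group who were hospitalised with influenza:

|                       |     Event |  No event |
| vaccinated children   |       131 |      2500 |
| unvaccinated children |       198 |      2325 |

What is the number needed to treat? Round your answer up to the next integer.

risk, vaccinated children = 131/2631 = 0.049791
risk, unvaccinated children = 198/2523 = 0.078478
absolute risk difference = 0.028687
1 / 0.028687 = 34.859 → round up → 35

NNT: 35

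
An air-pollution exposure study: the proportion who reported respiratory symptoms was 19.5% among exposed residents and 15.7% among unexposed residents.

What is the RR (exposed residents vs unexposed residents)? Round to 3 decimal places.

RR = 0.1950 / 0.1570 = 1.242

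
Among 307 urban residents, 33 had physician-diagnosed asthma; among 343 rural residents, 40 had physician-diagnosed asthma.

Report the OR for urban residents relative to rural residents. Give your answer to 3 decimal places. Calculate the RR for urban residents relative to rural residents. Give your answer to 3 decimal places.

OR = 0.912; RR = 0.922

odds, urban residents = 33/274 = 0.1204
odds, rural residents = 40/303 = 0.1320
OR = 0.1204 / 0.1320 = 0.912
risk, urban residents = 33/307 = 0.1075
risk, rural residents = 40/343 = 0.1166
RR = 0.1075 / 0.1166 = 0.922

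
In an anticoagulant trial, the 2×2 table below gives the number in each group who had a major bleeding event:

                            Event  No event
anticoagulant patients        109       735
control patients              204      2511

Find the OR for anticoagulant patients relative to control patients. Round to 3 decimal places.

OR = (109 × 2511) / (735 × 204) = 273699/149940 ≈ 1.825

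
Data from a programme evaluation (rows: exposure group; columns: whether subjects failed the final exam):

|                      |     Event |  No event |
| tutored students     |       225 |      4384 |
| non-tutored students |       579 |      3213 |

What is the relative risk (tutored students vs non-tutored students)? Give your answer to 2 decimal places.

risk, tutored students = 225/4609 = 0.04882
risk, non-tutored students = 579/3792 = 0.15269
RR = 0.04882 / 0.15269 = 0.32

0.32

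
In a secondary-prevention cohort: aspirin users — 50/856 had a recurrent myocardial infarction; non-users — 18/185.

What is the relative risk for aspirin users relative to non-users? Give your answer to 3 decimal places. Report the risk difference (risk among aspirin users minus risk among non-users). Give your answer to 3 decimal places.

RR = 0.600; RD = -0.039

risk, aspirin users = 50/856 = 0.0584
risk, non-users = 18/185 = 0.0973
RR = 0.0584 / 0.0973 = 0.600
risk difference = 0.0584 − 0.0973 = -0.039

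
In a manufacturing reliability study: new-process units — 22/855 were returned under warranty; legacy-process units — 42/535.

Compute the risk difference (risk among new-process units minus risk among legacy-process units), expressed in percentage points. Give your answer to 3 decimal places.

risk, new-process units = 22/855 = 0.02573
risk, legacy-process units = 42/535 = 0.07850
risk difference = 0.02573 − 0.07850 = -0.05277 → -5.277 percentage points

-5.277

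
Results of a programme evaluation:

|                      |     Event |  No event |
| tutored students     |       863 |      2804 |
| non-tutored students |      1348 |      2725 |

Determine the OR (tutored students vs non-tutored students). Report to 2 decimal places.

0.62

odds, tutored students = 863/2804 = 0.3078
odds, non-tutored students = 1348/2725 = 0.4947
OR = 0.3078 / 0.4947 = 0.62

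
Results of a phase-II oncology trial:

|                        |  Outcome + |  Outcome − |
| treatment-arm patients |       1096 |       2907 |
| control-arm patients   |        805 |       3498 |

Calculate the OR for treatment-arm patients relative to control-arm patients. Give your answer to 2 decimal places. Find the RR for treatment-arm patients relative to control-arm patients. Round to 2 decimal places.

odds, treatment-arm patients = 1096/2907 = 0.3770
odds, control-arm patients = 805/3498 = 0.2301
OR = 0.3770 / 0.2301 = 1.64
risk, treatment-arm patients = 1096/4003 = 0.2738
risk, control-arm patients = 805/4303 = 0.1871
RR = 0.2738 / 0.1871 = 1.46

OR = 1.64; RR = 1.46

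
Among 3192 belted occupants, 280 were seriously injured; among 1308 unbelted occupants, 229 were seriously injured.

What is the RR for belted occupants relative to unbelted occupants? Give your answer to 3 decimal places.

risk, belted occupants = 280/3192 = 0.0877
risk, unbelted occupants = 229/1308 = 0.1751
RR = 0.0877 / 0.1751 = 0.501

0.501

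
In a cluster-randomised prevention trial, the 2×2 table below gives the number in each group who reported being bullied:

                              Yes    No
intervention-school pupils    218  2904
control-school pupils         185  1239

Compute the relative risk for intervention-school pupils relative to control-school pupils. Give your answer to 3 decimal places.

0.537

risk, intervention-school pupils = 218/3122 = 0.0698
risk, control-school pupils = 185/1424 = 0.1299
RR = 0.0698 / 0.1299 = 0.537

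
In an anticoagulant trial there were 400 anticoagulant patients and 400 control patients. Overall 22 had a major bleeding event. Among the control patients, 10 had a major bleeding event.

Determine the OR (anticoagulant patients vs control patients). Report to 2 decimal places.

anticoagulant patients with the outcome: 22 − 10 = 12
anticoagulant patients without the outcome: 400 − 12 = 388
control patients without the outcome: 400 − 10 = 390
OR = (12 × 390) / (388 × 10) = 4680/3880 ≈ 1.21

OR = 1.21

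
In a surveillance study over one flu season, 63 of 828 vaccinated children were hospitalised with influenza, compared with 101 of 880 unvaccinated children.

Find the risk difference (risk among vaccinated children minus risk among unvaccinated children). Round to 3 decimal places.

RD ≈ -0.039

risk, vaccinated children = 63/828 = 0.0761
risk, unvaccinated children = 101/880 = 0.1148
risk difference = 0.0761 − 0.1148 = -0.039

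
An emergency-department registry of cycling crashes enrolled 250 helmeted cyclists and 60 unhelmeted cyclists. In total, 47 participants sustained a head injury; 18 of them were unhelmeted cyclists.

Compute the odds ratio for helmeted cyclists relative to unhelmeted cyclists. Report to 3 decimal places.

0.306

helmeted cyclists with the outcome: 47 − 18 = 29
helmeted cyclists without the outcome: 250 − 29 = 221
unhelmeted cyclists without the outcome: 60 − 18 = 42
odds, helmeted cyclists = 29/221 = 0.1312
odds, unhelmeted cyclists = 18/42 = 0.4286
OR = 0.1312 / 0.4286 = 0.306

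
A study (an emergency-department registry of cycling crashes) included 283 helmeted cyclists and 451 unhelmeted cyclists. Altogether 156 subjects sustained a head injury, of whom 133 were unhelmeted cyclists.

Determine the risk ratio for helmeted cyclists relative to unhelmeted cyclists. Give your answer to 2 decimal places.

helmeted cyclists with the outcome: 156 − 133 = 23
helmeted cyclists without the outcome: 283 − 23 = 260
unhelmeted cyclists without the outcome: 451 − 133 = 318
risk, helmeted cyclists = 23/283 = 0.0813
risk, unhelmeted cyclists = 133/451 = 0.2949
RR = 0.0813 / 0.2949 = 0.28

RR ≈ 0.28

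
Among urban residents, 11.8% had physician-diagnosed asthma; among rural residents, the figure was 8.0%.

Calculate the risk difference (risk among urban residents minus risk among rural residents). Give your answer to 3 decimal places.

risk difference = 0.1180 − 0.0800 = 0.038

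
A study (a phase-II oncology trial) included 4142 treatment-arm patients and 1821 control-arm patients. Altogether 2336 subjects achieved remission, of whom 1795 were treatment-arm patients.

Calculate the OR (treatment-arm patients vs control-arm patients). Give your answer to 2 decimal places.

treatment-arm patients without the outcome: 4142 − 1795 = 2347
control-arm patients with the outcome: 2336 − 1795 = 541
control-arm patients without the outcome: 1821 − 541 = 1280
OR = (1795 × 1280) / (2347 × 541) = 2297600/1269727 ≈ 1.81

1.81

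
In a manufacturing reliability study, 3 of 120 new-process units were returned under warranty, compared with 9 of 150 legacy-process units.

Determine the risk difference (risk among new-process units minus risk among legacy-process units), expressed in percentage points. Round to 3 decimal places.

risk, new-process units = 3/120 = 0.02500
risk, legacy-process units = 9/150 = 0.06000
risk difference = 0.02500 − 0.06000 = -0.03500 → -3.500 percentage points

-3.500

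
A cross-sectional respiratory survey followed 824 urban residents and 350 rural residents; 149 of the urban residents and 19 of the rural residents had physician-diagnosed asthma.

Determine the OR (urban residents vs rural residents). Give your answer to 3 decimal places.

OR = (149 × 331) / (675 × 19) = 49319/12825 ≈ 3.846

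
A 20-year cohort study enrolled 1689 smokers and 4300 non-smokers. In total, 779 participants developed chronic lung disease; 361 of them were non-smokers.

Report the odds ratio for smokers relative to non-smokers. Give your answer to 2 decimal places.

3.59

smokers with the outcome: 779 − 361 = 418
smokers without the outcome: 1689 − 418 = 1271
non-smokers without the outcome: 4300 − 361 = 3939
OR = (418 × 3939) / (1271 × 361) = 1646502/458831 ≈ 3.59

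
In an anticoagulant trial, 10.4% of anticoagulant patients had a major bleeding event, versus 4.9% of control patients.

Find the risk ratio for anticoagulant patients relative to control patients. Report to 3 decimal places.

RR = 0.10400 / 0.04900 = 2.122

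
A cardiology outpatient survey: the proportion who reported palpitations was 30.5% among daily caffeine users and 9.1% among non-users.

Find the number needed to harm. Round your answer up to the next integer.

absolute risk difference = 0.214000
1 / 0.214000 = 4.673 → round up → 5

NNH: 5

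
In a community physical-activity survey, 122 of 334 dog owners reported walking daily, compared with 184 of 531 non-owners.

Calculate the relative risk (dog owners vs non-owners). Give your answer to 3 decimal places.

risk, dog owners = 122/334 = 0.3653
risk, non-owners = 184/531 = 0.3465
RR = 0.3653 / 0.3465 = 1.054

1.054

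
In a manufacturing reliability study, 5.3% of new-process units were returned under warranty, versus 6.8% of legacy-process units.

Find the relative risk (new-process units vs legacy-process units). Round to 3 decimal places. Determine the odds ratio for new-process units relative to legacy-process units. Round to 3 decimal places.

RR = 0.0530 / 0.0680 = 0.779
odds, new-process units = 0.0530/0.9470 = 0.0560
odds, legacy-process units = 0.0680/0.9320 = 0.0730
OR = 0.0560 / 0.0730 = 0.767

RR = 0.779; OR = 0.767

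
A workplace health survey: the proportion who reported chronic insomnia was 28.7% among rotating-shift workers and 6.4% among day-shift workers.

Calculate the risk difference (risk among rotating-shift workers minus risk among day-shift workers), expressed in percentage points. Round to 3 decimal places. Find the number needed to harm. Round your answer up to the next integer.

RD = 22.300; NNH = 5

risk difference = 0.2870 − 0.0640 = 0.2230 → 22.300 percentage points
absolute risk difference = 0.223000
1 / 0.223000 = 4.484 → round up → 5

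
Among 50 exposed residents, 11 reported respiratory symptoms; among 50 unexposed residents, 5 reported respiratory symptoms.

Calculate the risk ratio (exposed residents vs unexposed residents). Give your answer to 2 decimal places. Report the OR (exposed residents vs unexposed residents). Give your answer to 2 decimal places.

RR = 2.20; OR = 2.54

risk, exposed residents = 11/50 = 0.2200
risk, unexposed residents = 5/50 = 0.1000
RR = 0.2200 / 0.1000 = 2.20
OR = (11 × 45) / (39 × 5) = 495/195 ≈ 2.54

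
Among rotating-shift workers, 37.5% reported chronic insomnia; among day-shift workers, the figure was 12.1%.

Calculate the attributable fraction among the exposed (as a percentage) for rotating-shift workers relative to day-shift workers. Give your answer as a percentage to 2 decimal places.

AR% = (0.3750 − 0.1210) / 0.3750 = 0.6773 → 67.73%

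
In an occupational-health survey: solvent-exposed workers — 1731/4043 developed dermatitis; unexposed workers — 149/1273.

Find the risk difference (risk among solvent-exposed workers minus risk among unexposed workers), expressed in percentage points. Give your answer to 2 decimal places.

31.11

risk, solvent-exposed workers = 1731/4043 = 0.4281
risk, unexposed workers = 149/1273 = 0.1170
risk difference = 0.4281 − 0.1170 = 0.3111 → 31.11 percentage points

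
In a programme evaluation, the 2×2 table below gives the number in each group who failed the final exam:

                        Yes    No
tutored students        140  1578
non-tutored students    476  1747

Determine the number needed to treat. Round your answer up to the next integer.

NNT ≈ 8

risk, tutored students = 140/1718 = 0.081490
risk, non-tutored students = 476/2223 = 0.214125
absolute risk difference = 0.132635
1 / 0.132635 = 7.539 → round up → 8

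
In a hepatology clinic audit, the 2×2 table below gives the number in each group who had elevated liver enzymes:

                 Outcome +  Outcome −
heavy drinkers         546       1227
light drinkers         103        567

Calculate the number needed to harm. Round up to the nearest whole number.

risk, heavy drinkers = 546/1773 = 0.307953
risk, light drinkers = 103/670 = 0.153731
absolute risk difference = 0.154221
1 / 0.154221 = 6.484 → round up → 7

NNH: 7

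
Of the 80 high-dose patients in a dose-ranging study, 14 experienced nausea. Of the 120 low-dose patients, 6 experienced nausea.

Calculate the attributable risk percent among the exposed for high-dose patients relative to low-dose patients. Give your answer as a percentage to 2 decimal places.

risk, high-dose patients = 14/80 = 0.1750
risk, low-dose patients = 6/120 = 0.0500
AR% = (0.1750 − 0.0500) / 0.1750 = 0.7143 → 71.43%

71.43%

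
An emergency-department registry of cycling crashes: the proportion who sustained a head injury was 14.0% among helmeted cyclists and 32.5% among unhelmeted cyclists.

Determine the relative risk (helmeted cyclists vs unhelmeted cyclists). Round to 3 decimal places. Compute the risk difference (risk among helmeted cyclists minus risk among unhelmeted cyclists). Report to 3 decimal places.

RR = 0.1400 / 0.3250 = 0.431
risk difference = 0.1400 − 0.3250 = -0.185

RR = 0.431; RD = -0.185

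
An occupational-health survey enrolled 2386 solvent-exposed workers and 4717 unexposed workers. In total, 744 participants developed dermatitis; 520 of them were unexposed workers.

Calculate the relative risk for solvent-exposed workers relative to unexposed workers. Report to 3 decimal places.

solvent-exposed workers with the outcome: 744 − 520 = 224
solvent-exposed workers without the outcome: 2386 − 224 = 2162
unexposed workers without the outcome: 4717 − 520 = 4197
risk, solvent-exposed workers = 224/2386 = 0.0939
risk, unexposed workers = 520/4717 = 0.1102
RR = 0.0939 / 0.1102 = 0.852

0.852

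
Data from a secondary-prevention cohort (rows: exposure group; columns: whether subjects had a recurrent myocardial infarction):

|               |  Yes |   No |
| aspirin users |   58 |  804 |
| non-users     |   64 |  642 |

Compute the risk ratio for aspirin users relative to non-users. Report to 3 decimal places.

risk, aspirin users = 58/862 = 0.0673
risk, non-users = 64/706 = 0.0907
RR = 0.0673 / 0.0907 = 0.742

RR ≈ 0.742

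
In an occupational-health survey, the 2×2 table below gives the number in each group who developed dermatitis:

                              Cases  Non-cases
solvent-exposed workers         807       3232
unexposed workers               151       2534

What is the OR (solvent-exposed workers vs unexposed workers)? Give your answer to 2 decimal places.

OR = 4.19

odds, solvent-exposed workers = 807/3232 = 0.2497
odds, unexposed workers = 151/2534 = 0.0596
OR = 0.2497 / 0.0596 = 4.19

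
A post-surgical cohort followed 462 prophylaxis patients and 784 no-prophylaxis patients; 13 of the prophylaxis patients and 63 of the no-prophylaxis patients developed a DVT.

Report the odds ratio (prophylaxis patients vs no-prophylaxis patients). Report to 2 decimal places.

OR = (13 × 721) / (449 × 63) = 9373/28287 ≈ 0.33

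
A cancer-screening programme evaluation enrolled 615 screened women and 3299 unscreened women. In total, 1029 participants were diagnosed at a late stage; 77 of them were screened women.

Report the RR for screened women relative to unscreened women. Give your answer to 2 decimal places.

screened women without the outcome: 615 − 77 = 538
unscreened women with the outcome: 1029 − 77 = 952
unscreened women without the outcome: 3299 − 952 = 2347
risk, screened women = 77/615 = 0.1252
risk, unscreened women = 952/3299 = 0.2886
RR = 0.1252 / 0.2886 = 0.43

0.43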